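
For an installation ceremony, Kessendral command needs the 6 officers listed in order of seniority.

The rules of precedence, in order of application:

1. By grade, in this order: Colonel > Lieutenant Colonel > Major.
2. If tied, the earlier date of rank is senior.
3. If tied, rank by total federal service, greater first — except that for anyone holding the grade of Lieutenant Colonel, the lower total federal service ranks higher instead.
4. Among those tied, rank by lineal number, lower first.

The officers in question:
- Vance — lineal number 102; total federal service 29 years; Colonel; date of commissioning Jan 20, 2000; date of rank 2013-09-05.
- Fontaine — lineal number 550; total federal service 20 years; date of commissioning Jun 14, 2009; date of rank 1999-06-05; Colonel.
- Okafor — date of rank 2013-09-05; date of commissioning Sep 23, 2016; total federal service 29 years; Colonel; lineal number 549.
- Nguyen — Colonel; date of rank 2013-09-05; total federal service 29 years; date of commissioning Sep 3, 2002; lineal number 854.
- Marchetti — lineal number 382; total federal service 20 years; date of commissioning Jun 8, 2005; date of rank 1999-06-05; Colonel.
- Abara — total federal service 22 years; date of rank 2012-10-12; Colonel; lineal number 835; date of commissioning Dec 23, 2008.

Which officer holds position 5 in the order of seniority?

Okafor

By grade: Marchetti, Fontaine, Abara, Vance, Okafor and Nguyen (Colonel).
Among Marchetti, Fontaine, Abara, Vance, Okafor and Nguyen, by date of rank (earlier first): Marchetti and Fontaine (1999-06-05) before Abara (2012-10-12) before Vance, Okafor and Nguyen (2013-09-05).
Marchetti and Fontaine both have total federal service 20 years, so the next rule applies.
Among Marchetti and Fontaine, by lineal number (lower first): Marchetti (382) before Fontaine (550).
Vance, Okafor and Nguyen all have total federal service 29 years, so the next rule applies.
Among Vance, Okafor and Nguyen, by lineal number (lower first): Vance (102) before Okafor (549) before Nguyen (854).
Order: Marchetti, Fontaine, Abara, Vance, Okafor, Nguyen.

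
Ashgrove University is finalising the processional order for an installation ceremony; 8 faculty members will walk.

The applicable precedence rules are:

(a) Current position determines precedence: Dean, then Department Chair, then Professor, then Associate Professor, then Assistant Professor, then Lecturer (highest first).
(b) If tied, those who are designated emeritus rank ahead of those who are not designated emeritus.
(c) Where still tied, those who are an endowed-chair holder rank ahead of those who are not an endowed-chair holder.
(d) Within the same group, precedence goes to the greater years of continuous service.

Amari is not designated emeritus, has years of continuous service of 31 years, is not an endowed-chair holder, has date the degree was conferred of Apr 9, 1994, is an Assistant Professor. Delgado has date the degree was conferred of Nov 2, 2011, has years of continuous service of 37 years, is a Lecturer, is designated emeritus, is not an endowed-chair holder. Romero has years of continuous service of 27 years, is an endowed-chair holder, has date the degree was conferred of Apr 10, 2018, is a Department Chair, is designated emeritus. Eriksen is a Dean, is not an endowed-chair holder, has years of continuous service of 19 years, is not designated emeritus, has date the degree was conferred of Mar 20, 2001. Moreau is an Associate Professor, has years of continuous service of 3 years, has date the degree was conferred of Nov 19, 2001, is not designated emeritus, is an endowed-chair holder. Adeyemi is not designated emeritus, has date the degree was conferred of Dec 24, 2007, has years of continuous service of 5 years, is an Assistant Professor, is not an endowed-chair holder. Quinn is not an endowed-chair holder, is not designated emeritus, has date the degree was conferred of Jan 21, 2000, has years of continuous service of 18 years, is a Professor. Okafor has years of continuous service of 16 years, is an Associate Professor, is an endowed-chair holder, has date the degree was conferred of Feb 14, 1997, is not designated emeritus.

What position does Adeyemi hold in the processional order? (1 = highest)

By current position: Eriksen (Dean); then Romero (Department Chair); then Quinn (Professor); then Okafor and Moreau (Associate Professor); then Amari and Adeyemi (Assistant Professor); then Delgado (Lecturer).
Okafor and Moreau are each not designated emeritus, so the next rule applies.
Okafor and Moreau are each an endowed-chair holder, so the next rule applies.
Among Okafor and Moreau, by years of continuous service (higher first): Okafor (16 years) before Moreau (3 years).
Amari and Adeyemi are each not designated emeritus, so the next rule applies.
Amari and Adeyemi are each not an endowed-chair holder, so the next rule applies.
Among Amari and Adeyemi, by years of continuous service (higher first): Amari (31 years) before Adeyemi (5 years).
Order: Eriksen, Romero, Quinn, Okafor, Moreau, Amari, Adeyemi, Delgado. So position 7.

7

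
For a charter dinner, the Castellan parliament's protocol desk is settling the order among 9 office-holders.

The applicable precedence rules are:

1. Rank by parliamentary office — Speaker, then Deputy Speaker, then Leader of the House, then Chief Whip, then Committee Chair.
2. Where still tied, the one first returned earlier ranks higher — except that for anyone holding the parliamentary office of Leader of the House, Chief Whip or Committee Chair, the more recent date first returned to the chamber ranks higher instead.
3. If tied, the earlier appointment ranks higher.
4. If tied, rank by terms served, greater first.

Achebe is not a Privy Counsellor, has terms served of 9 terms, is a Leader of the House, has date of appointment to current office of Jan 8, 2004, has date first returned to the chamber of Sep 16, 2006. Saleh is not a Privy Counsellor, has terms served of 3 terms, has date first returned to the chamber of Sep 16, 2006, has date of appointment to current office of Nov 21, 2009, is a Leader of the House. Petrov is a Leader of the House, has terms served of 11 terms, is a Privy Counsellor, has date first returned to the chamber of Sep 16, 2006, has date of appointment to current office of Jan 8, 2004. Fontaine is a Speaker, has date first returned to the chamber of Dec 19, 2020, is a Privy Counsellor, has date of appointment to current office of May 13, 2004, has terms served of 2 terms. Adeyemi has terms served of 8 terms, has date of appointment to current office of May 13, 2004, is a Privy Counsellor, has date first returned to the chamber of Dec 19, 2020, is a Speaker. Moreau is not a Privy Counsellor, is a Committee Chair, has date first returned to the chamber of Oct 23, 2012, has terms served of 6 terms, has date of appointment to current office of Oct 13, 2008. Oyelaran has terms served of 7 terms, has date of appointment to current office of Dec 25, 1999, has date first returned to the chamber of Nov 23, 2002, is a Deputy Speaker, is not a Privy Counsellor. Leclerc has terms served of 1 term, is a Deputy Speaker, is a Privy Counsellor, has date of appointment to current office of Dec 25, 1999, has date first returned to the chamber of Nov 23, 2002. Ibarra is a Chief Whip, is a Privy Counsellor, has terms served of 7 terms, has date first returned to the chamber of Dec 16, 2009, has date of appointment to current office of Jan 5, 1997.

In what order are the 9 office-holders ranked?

By parliamentary office: Adeyemi and Fontaine (Speaker); then Oyelaran and Leclerc (Deputy Speaker); then Petrov, Achebe and Saleh (Leader of the House); then Ibarra (Chief Whip); then Moreau (Committee Chair).
Adeyemi and Fontaine both have date first returned to the chamber Dec 19, 2020, so the next rule applies.
Adeyemi and Fontaine both have date of appointment to current office May 13, 2004, so the next rule applies.
Among Adeyemi and Fontaine, by terms served (higher first): Adeyemi (8 terms) before Fontaine (2 terms).
Oyelaran and Leclerc both have date first returned to the chamber Nov 23, 2002, so the next rule applies.
Oyelaran and Leclerc both have date of appointment to current office Dec 25, 1999, so the next rule applies.
Among Oyelaran and Leclerc, by terms served (higher first): Oyelaran (7 terms) before Leclerc (1 term).
Petrov, Achebe and Saleh all have date first returned to the chamber Sep 16, 2006, so the next rule applies.
Among Petrov, Achebe and Saleh, by date of appointment to current office (earlier first): Petrov and Achebe (Jan 8, 2004) before Saleh (Nov 21, 2009).
Among Petrov and Achebe, by terms served (higher first): Petrov (11 terms) before Achebe (9 terms).
Full order: Adeyemi, Fontaine, Oyelaran, Leclerc, Petrov, Achebe, Saleh, Ibarra, Moreau.

Adeyemi, Fontaine, Oyelaran, Leclerc, Petrov, Achebe, Saleh, Ibarra, Moreau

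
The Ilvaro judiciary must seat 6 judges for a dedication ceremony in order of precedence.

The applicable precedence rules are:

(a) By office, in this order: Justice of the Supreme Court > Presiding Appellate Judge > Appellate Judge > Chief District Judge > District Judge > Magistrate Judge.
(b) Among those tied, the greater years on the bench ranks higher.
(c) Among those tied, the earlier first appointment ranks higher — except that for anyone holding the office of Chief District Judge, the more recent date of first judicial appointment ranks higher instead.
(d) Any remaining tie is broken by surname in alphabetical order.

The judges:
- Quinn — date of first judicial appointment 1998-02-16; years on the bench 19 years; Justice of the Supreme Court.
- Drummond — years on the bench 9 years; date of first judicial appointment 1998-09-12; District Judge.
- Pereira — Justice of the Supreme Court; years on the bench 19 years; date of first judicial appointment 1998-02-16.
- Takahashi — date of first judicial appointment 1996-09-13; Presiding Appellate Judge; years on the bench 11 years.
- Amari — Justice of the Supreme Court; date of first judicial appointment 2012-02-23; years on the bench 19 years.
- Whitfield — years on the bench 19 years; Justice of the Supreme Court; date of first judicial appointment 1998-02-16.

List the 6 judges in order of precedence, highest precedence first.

By office: Pereira, Quinn, Whitfield and Amari (Justice of the Supreme Court); then Takahashi (Presiding Appellate Judge); then Drummond (District Judge).
Pereira, Quinn, Whitfield and Amari all have years on the bench 19 years, so the next rule applies.
Among Pereira, Quinn, Whitfield and Amari, by date of first judicial appointment (earlier first): Pereira, Quinn and Whitfield (1998-02-16) before Amari (2012-02-23).
Among Pereira, Quinn and Whitfield, alphabetically by surname: Pereira before Quinn before Whitfield.
Full order: Pereira, Quinn, Whitfield, Amari, Takahashi, Drummond.

Pereira, Quinn, Whitfield, Amari, Takahashi, Drummond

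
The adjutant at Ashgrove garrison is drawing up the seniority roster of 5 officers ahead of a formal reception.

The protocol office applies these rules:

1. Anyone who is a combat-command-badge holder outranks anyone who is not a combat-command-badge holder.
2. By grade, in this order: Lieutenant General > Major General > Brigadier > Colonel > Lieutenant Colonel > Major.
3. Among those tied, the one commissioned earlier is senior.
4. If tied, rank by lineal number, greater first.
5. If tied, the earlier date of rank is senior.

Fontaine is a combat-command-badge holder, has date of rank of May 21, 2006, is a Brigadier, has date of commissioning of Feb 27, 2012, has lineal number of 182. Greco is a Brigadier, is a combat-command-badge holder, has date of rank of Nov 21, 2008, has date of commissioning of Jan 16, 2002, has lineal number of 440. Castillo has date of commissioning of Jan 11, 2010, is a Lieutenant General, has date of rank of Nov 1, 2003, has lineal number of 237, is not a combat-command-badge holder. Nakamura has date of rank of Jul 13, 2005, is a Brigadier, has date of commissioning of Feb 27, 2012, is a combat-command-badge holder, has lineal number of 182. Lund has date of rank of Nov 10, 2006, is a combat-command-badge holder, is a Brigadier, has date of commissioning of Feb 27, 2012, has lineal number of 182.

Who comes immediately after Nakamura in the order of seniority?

By the first rule: Greco, Nakamura, Fontaine and Lund (each a combat-command-badge holder); then Castillo (not a combat-command-badge holder).
Greco, Nakamura, Fontaine and Lund are each Brigadier, so the next rule applies.
Among Greco, Nakamura, Fontaine and Lund, by date of commissioning (earlier first): Greco (Jan 16, 2002) before Nakamura, Fontaine and Lund (Feb 27, 2012).
Nakamura, Fontaine and Lund all have lineal number 182, so the next rule applies.
Among Nakamura, Fontaine and Lund, by date of rank (earlier first): Nakamura (Jul 13, 2005) before Fontaine (May 21, 2006) before Lund (Nov 10, 2006).
Order: Greco, Nakamura, Fontaine, Lund, Castillo.

Fontaine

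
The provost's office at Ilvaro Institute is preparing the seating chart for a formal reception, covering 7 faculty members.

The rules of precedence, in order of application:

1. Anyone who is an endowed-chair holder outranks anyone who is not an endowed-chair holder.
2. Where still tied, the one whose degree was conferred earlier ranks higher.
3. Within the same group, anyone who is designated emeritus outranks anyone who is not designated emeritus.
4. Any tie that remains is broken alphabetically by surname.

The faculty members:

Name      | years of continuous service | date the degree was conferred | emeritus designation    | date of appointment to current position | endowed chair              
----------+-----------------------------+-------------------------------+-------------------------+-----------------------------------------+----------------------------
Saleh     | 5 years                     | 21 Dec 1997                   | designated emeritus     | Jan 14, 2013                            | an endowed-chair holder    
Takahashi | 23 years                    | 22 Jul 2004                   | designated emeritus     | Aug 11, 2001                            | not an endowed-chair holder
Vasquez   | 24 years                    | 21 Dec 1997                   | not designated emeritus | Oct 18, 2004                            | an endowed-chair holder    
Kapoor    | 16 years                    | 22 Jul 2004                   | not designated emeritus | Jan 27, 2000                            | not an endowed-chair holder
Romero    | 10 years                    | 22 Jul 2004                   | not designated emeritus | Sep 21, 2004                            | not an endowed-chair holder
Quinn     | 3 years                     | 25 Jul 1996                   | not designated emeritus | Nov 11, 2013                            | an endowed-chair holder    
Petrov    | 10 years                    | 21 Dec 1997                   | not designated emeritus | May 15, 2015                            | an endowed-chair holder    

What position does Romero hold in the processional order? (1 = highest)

7

By the first rule: Quinn, Saleh, Petrov and Vasquez (each an endowed-chair holder); then Takahashi, Kapoor and Romero (each not an endowed-chair holder).
Among Quinn, Saleh, Petrov and Vasquez, by date the degree was conferred (earlier first): Quinn (25 Jul 1996) before Saleh, Petrov and Vasquez (21 Dec 1997).
Among Saleh, Petrov and Vasquez, designated emeritus before not designated emeritus: Saleh (designated emeritus) before Petrov and Vasquez (not designated emeritus).
Among Petrov and Vasquez, alphabetically by surname: Petrov before Vasquez.
Takahashi, Kapoor and Romero all have date the degree was conferred 22 Jul 2004, so the next rule applies.
Among Takahashi, Kapoor and Romero, designated emeritus before not designated emeritus: Takahashi (designated emeritus) before Kapoor and Romero (not designated emeritus).
Among Kapoor and Romero, alphabetically by surname: Kapoor before Romero.
Order: Quinn, Saleh, Petrov, Vasquez, Takahashi, Kapoor, Romero. So position 7.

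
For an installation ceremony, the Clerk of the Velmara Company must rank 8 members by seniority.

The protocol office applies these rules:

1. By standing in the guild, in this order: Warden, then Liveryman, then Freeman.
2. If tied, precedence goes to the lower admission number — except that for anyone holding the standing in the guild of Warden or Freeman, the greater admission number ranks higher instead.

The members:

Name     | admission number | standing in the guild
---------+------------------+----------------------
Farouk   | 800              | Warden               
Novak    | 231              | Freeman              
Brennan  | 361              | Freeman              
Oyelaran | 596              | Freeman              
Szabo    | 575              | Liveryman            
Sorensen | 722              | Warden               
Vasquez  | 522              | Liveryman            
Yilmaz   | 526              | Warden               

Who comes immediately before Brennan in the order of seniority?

By standing in the guild: Farouk, Sorensen and Yilmaz (Warden); then Vasquez and Szabo (Liveryman); then Oyelaran, Brennan and Novak (Freeman).
Among Farouk, Sorensen and Yilmaz, by admission number (higher first) (reversed rule for this group): Farouk (800) before Sorensen (722) before Yilmaz (526).
Among Vasquez and Szabo, by admission number (lower first): Vasquez (522) before Szabo (575).
Among Oyelaran, Brennan and Novak, by admission number (higher first) (reversed rule for this group): Oyelaran (596) before Brennan (361) before Novak (231).
Order: Farouk, Sorensen, Yilmaz, Vasquez, Szabo, Oyelaran, Brennan, Novak.

Oyelaran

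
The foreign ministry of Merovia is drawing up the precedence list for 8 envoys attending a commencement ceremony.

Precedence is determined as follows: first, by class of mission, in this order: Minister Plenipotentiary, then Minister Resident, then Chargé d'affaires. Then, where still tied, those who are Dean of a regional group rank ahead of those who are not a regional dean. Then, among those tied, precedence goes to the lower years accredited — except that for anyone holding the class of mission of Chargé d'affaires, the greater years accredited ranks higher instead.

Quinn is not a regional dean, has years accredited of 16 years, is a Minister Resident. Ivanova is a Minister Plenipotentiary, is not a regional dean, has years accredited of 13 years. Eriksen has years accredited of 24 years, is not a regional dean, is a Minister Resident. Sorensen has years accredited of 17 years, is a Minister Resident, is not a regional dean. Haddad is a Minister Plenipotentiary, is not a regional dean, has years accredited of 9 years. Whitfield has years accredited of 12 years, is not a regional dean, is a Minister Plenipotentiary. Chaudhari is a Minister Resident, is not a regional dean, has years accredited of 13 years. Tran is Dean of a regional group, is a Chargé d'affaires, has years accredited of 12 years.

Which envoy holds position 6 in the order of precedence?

By class of mission: Haddad, Whitfield and Ivanova (Minister Plenipotentiary); then Chaudhari, Quinn, Sorensen and Eriksen (Minister Resident); then Tran (Chargé d'affaires).
Haddad, Whitfield and Ivanova are each not a regional dean, so the next rule applies.
Among Haddad, Whitfield and Ivanova, by years accredited (lower first): Haddad (9 years) before Whitfield (12 years) before Ivanova (13 years).
Chaudhari, Quinn, Sorensen and Eriksen are each not a regional dean, so the next rule applies.
Among Chaudhari, Quinn, Sorensen and Eriksen, by years accredited (lower first): Chaudhari (13 years) before Quinn (16 years) before Sorensen (17 years) before Eriksen (24 years).
Order: Haddad, Whitfield, Ivanova, Chaudhari, Quinn, Sorensen, Eriksen, Tran.

Sorensen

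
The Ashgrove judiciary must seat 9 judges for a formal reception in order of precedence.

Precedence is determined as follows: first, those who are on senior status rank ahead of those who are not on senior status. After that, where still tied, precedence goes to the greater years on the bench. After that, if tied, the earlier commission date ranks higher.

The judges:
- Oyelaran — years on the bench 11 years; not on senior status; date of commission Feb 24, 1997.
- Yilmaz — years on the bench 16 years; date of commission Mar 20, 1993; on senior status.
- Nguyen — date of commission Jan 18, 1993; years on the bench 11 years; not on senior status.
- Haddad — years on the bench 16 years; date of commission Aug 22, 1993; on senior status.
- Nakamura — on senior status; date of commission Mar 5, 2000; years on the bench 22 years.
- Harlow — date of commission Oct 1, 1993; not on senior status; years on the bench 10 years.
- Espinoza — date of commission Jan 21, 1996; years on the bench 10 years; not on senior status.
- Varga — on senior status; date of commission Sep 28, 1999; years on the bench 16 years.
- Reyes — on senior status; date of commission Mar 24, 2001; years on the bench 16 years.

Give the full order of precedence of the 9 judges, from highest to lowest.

Nakamura, Yilmaz, Haddad, Varga, Reyes, Nguyen, Oyelaran, Harlow, Espinoza

By the first rule: Nakamura, Yilmaz, Haddad, Varga and Reyes (each on senior status); then Nguyen, Oyelaran, Harlow and Espinoza (each not on senior status).
Among Nakamura, Yilmaz, Haddad, Varga and Reyes, by years on the bench (higher first): Nakamura (22 years) before Yilmaz, Haddad, Varga and Reyes (16 years).
Among Yilmaz, Haddad, Varga and Reyes, by date of commission (earlier first): Yilmaz (Mar 20, 1993) before Haddad (Aug 22, 1993) before Varga (Sep 28, 1999) before Reyes (Mar 24, 2001).
Among Nguyen, Oyelaran, Harlow and Espinoza, by years on the bench (higher first): Nguyen and Oyelaran (11 years) before Harlow and Espinoza (10 years).
Among Nguyen and Oyelaran, by date of commission (earlier first): Nguyen (Jan 18, 1993) before Oyelaran (Feb 24, 1997).
Among Harlow and Espinoza, by date of commission (earlier first): Harlow (Oct 1, 1993) before Espinoza (Jan 21, 1996).
Full order: Nakamura, Yilmaz, Haddad, Varga, Reyes, Nguyen, Oyelaran, Harlow, Espinoza.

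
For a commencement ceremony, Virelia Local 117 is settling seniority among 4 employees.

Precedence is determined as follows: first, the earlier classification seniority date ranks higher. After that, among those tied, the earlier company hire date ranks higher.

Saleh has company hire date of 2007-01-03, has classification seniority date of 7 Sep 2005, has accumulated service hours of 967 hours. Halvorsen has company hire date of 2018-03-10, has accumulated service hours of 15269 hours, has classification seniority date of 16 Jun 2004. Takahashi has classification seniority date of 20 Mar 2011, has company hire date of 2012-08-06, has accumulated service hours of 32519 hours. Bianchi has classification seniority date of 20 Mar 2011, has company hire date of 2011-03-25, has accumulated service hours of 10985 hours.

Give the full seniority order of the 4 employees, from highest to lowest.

By classification seniority date (earlier first): Halvorsen (16 Jun 2004); then Saleh (7 Sep 2005); then Bianchi and Takahashi (both 20 Mar 2011).
Among Bianchi and Takahashi, by company hire date (earlier first): Bianchi (2011-03-25) before Takahashi (2012-08-06).
Full order: Halvorsen, Saleh, Bianchi, Takahashi.

Halvorsen, Saleh, Bianchi, Takahashi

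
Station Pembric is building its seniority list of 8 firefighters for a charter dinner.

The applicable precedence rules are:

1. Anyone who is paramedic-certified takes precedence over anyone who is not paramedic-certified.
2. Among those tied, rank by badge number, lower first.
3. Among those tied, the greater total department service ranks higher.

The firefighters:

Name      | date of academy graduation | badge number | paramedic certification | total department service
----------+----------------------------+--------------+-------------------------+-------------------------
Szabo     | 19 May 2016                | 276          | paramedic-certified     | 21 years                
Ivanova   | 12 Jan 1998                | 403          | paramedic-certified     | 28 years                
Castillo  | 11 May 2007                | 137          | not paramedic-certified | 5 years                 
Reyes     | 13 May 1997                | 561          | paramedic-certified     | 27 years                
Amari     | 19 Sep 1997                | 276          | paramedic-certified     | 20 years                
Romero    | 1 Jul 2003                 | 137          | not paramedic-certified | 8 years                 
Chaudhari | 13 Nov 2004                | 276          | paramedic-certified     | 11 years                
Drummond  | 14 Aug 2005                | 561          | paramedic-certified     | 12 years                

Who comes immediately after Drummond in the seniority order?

Romero

By the first rule: Szabo, Amari, Chaudhari, Ivanova, Reyes and Drummond (each paramedic-certified); then Romero and Castillo (both not paramedic-certified).
Among Szabo, Amari, Chaudhari, Ivanova, Reyes and Drummond, by badge number (lower first): Szabo, Amari and Chaudhari (276) before Ivanova (403) before Reyes and Drummond (561).
Among Szabo, Amari and Chaudhari, by total department service (higher first): Szabo (21 years) before Amari (20 years) before Chaudhari (11 years).
Among Reyes and Drummond, by total department service (higher first): Reyes (27 years) before Drummond (12 years).
Romero and Castillo both have badge number 137, so the next rule applies.
Among Romero and Castillo, by total department service (higher first): Romero (8 years) before Castillo (5 years).
Order: Szabo, Amari, Chaudhari, Ivanova, Reyes, Drummond, Romero, Castillo.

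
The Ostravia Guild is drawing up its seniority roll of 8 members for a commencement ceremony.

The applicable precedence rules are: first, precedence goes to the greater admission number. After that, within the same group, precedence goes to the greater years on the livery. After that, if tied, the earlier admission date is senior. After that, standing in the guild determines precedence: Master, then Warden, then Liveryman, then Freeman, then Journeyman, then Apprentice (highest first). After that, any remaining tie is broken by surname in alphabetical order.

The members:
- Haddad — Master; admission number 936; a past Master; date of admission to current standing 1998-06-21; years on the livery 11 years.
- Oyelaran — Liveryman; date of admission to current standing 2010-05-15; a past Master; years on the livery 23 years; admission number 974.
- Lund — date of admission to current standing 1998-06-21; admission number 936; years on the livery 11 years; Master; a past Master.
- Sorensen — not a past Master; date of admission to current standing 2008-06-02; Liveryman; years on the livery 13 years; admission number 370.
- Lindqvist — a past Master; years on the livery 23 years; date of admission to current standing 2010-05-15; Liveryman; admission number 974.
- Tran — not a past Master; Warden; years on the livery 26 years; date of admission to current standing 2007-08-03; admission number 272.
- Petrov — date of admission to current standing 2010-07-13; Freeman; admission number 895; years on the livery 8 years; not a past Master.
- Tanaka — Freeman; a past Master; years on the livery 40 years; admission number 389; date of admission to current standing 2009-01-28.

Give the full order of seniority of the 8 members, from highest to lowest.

By admission number (higher first): Lindqvist and Oyelaran (both 974); then Haddad and Lund (both 936); then Petrov (895); then Tanaka (389); then Sorensen (370); then Tran (272).
Lindqvist and Oyelaran both have years on the livery 23 years, so the next rule applies.
Lindqvist and Oyelaran both have date of admission to current standing 2010-05-15, so the next rule applies.
Lindqvist and Oyelaran are each Liveryman, so the next rule applies.
Among Lindqvist and Oyelaran, alphabetically by surname: Lindqvist before Oyelaran.
Haddad and Lund both have years on the livery 11 years, so the next rule applies.
Haddad and Lund both have date of admission to current standing 1998-06-21, so the next rule applies.
Haddad and Lund are each Master, so the next rule applies.
Among Haddad and Lund, alphabetically by surname: Haddad before Lund.
Full order: Lindqvist, Oyelaran, Haddad, Lund, Petrov, Tanaka, Sorensen, Tran.

Lindqvist, Oyelaran, Haddad, Lund, Petrov, Tanaka, Sorensen, Tran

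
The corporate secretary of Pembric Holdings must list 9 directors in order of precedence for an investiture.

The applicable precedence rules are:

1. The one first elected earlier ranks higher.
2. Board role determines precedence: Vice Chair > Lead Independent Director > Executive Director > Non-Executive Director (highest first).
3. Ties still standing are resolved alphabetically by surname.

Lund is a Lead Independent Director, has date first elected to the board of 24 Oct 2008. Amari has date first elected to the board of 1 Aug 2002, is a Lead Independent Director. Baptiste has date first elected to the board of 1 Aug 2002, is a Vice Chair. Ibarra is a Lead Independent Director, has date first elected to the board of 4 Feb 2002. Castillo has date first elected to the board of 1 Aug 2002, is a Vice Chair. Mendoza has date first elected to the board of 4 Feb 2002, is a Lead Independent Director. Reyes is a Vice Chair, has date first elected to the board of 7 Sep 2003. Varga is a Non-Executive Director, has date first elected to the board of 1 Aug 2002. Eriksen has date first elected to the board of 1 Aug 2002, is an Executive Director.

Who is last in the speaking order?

By date first elected to the board (earlier first): Ibarra and Mendoza (both 4 Feb 2002); then Baptiste, Castillo, Amari, Eriksen and Varga (each 1 Aug 2002); then Reyes (7 Sep 2003); then Lund (24 Oct 2008).
Ibarra and Mendoza are each Lead Independent Director, so the next rule applies.
Among Ibarra and Mendoza, alphabetically by surname: Ibarra before Mendoza.
Among Baptiste, Castillo, Amari, Eriksen and Varga, by board role: Baptiste and Castillo (Vice Chair) before Amari (Lead Independent Director) before Eriksen (Executive Director) before Varga (Non-Executive Director).
Among Baptiste and Castillo, alphabetically by surname: Baptiste before Castillo.
Order: Ibarra, Mendoza, Baptiste, Castillo, Amari, Eriksen, Varga, Reyes, Lund.

Lund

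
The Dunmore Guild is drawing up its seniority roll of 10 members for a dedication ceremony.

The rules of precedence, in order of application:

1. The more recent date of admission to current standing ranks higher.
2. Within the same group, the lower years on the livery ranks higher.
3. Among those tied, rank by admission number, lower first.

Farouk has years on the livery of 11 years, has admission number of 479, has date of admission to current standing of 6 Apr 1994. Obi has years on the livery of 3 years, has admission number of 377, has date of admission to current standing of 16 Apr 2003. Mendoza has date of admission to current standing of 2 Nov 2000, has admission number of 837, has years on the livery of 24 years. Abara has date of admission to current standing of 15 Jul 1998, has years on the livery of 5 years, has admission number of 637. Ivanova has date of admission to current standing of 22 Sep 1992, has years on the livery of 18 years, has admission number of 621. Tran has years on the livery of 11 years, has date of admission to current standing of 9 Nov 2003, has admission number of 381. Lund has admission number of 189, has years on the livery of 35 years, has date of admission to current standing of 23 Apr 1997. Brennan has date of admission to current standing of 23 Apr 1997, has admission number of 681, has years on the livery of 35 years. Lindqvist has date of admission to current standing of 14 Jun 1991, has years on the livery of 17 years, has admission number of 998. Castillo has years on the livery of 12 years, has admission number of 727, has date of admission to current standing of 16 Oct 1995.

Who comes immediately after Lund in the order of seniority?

By date of admission to current standing (later first): Tran (9 Nov 2003); then Obi (16 Apr 2003); then Mendoza (2 Nov 2000); then Abara (15 Jul 1998); then Lund and Brennan (both 23 Apr 1997); then Castillo (16 Oct 1995); then Farouk (6 Apr 1994); then Ivanova (22 Sep 1992); then Lindqvist (14 Jun 1991).
Lund and Brennan both have years on the livery 35 years, so the next rule applies.
Among Lund and Brennan, by admission number (lower first): Lund (189) before Brennan (681).
Order: Tran, Obi, Mendoza, Abara, Lund, Brennan, Castillo, Farouk, Ivanova, Lindqvist.

Brennan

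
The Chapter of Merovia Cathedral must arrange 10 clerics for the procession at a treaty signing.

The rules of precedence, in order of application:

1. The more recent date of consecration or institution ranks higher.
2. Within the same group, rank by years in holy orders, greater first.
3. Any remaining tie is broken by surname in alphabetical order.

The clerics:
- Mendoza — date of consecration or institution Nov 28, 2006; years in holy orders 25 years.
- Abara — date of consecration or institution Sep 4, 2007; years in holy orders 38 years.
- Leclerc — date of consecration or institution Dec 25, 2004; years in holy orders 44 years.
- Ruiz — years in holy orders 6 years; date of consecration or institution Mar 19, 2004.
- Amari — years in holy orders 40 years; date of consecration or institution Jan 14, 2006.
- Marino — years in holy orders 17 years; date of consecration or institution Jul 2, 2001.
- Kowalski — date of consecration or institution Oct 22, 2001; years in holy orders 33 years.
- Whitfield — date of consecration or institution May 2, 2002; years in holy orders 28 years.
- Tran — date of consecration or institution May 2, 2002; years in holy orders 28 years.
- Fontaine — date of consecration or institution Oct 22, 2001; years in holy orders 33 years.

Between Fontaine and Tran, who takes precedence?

Tran

By date of consecration or institution (later first): Abara (Sep 4, 2007); then Mendoza (Nov 28, 2006); then Amari (Jan 14, 2006); then Leclerc (Dec 25, 2004); then Ruiz (Mar 19, 2004); then Tran and Whitfield (both May 2, 2002); then Fontaine and Kowalski (both Oct 22, 2001); then Marino (Jul 2, 2001).
Tran and Whitfield both have years in holy orders 28 years, so the next rule applies.
Among Tran and Whitfield, alphabetically by surname: Tran before Whitfield.
Fontaine and Kowalski both have years in holy orders 33 years, so the next rule applies.
Among Fontaine and Kowalski, alphabetically by surname: Fontaine before Kowalski.
So Tran takes precedence.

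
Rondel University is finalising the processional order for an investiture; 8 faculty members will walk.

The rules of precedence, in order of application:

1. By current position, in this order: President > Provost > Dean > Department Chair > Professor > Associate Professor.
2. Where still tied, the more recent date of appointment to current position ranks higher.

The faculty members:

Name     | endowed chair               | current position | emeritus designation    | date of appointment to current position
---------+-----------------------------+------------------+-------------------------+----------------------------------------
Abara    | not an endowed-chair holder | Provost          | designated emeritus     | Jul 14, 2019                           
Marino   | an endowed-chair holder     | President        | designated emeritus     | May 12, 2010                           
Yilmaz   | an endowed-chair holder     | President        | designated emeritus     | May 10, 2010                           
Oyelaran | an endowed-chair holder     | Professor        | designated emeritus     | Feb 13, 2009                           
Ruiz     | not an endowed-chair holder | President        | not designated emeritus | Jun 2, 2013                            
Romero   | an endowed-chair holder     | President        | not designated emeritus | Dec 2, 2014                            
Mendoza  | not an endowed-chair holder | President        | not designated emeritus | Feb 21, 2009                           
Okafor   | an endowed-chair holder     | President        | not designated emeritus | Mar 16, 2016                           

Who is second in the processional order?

By current position: Okafor, Romero, Ruiz, Marino, Yilmaz and Mendoza (President); then Abara (Provost); then Oyelaran (Professor).
Among Okafor, Romero, Ruiz, Marino, Yilmaz and Mendoza, by date of appointment to current position (later first): Okafor (Mar 16, 2016) before Romero (Dec 2, 2014) before Ruiz (Jun 2, 2013) before Marino (May 12, 2010) before Yilmaz (May 10, 2010) before Mendoza (Feb 21, 2009).
Order: Okafor, Romero, Ruiz, Marino, Yilmaz, Mendoza, Abara, Oyelaran.

Romero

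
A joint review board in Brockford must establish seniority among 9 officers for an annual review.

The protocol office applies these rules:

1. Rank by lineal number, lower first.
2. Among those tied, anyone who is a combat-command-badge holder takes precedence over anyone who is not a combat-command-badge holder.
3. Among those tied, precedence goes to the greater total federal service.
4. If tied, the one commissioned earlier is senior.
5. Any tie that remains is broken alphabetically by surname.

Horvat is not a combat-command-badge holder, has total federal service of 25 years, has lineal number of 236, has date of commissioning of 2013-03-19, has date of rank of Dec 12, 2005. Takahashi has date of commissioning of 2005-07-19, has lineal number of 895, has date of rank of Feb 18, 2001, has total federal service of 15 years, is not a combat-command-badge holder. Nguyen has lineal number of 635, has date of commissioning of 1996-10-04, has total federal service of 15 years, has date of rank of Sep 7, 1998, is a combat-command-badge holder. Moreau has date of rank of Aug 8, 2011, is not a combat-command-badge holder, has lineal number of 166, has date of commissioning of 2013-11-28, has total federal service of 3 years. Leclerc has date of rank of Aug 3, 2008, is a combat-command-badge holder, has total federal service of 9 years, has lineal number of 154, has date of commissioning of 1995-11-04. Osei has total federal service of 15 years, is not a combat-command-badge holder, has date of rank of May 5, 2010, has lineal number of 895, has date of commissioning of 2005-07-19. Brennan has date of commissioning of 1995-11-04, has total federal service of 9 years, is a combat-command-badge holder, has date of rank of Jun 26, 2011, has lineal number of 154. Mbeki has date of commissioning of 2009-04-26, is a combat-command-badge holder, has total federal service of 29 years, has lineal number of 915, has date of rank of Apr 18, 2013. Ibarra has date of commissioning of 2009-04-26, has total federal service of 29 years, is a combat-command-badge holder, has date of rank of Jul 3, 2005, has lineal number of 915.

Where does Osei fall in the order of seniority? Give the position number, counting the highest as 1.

By lineal number (lower first): Brennan and Leclerc (both 154); then Moreau (166); then Horvat (236); then Nguyen (635); then Osei and Takahashi (both 895); then Ibarra and Mbeki (both 915).
Brennan and Leclerc are each a combat-command-badge holder, so the next rule applies.
Brennan and Leclerc both have total federal service 9 years, so the next rule applies.
Brennan and Leclerc both have date of commissioning 1995-11-04, so the next rule applies.
Among Brennan and Leclerc, alphabetically by surname: Brennan before Leclerc.
Osei and Takahashi are each not a combat-command-badge holder, so the next rule applies.
Osei and Takahashi both have total federal service 15 years, so the next rule applies.
Osei and Takahashi both have date of commissioning 2005-07-19, so the next rule applies.
Among Osei and Takahashi, alphabetically by surname: Osei before Takahashi.
Ibarra and Mbeki are each a combat-command-badge holder, so the next rule applies.
Ibarra and Mbeki both have total federal service 29 years, so the next rule applies.
Ibarra and Mbeki both have date of commissioning 2009-04-26, so the next rule applies.
Among Ibarra and Mbeki, alphabetically by surname: Ibarra before Mbeki.
Order: Brennan, Leclerc, Moreau, Horvat, Nguyen, Osei, Takahashi, Ibarra, Mbeki. So position 6.

6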